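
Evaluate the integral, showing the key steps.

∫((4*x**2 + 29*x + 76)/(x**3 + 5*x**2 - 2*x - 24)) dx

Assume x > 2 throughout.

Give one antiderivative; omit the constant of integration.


Step 1. Decompose ∫((4*x**2 + 29*x + 76)/(x**3 + 5*x**2 - 2*x - 24)) dx by partial fractions, (4*x**2 + 29*x + 76)/(x**3 + 5*x**2 - 2*x - 24) = 4/(x + 4) - 5/(x + 3) + 5/(x - 2): now ∫(5/(x - 2)) dx + ∫(-5/(x + 3)) dx + ∫(4/(x + 4)) dx.
Step 2. Evaluate the standard form [assuming x > -4]: now 4*log(x + 4) + ∫(5/(x - 2)) dx + ∫(-5/(x + 3)) dx.
Step 3. Evaluate the standard form [assuming x > 2]: now 5*log(x - 2) + 4*log(x + 4) + ∫(-5/(x + 3)) dx.
Step 4. Evaluate the standard form [assuming x > -3]: now 5*log(x - 2) - 5*log(x + 3) + 4*log(x + 4).
Answer: 5*log(x - 2) - 5*log(x + 3) + 4*log(x + 4).


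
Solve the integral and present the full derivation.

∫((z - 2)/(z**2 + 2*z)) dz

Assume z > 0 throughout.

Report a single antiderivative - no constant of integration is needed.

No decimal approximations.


Step 1. Decompose ∫((z - 2)/(z**2 + 2*z)) dz by partial fractions, (z - 2)/(z**2 + 2*z) = 2/(z + 2) - 1/z: now ∫(-1/z) dz + ∫(2/(z + 2)) dz.
Step 2. Evaluate the standard form [assuming z > 0]: now -log(z) + ∫(2/(z + 2)) dz.
Step 3. Evaluate the standard form [assuming z > -2]: now -log(z) + 2*log(z + 2).
Answer: -log(z) + 2*log(z + 2).


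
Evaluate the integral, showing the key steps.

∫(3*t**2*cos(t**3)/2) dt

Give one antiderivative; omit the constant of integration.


Step 1. Substitute u = t**3, turning ∫(3*t**2*cos(t**3)/2) dt into ∫(cos(u)/2) du: now ∫(cos(u)/2) du.
Step 2. Evaluate the standard form: now sin(u)/2.
Step 3. Substitute back u = t**3: now sin(t**3)/2.
Answer: sin(t**3)/2.


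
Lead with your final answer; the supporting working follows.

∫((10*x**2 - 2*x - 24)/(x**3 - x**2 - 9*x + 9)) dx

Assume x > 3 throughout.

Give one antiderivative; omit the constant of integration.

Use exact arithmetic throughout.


The answer is 5*log(x - 3) + 2*log(x - 1) + 3*log(x + 3).
Step 1. Decompose ∫((10*x**2 - 2*x - 24)/(x**3 - x**2 - 9*x + 9)) dx by partial fractions, (10*x**2 - 2*x - 24)/(x**3 - x**2 - 9*x + 9) = 3/(x + 3) + 2/(x - 1) + 5/(x - 3): now ∫(5/(x - 3)) dx + ∫(2/(x - 1)) dx + ∫(3/(x + 3)) dx.
Step 2. Evaluate the standard form [assuming x > -3]: now 3*log(x + 3) + ∫(5/(x - 3)) dx + ∫(2/(x - 1)) dx.
Step 3. Evaluate the standard form [assuming x > 3]: now 5*log(x - 3) + 3*log(x + 3) + ∫(2/(x - 1)) dx.
Step 4. Evaluate the standard form [assuming x > 1]: now 5*log(x - 3) + 2*log(x - 1) + 3*log(x + 3).
Answer: 5*log(x - 3) + 2*log(x - 1) + 3*log(x + 3).


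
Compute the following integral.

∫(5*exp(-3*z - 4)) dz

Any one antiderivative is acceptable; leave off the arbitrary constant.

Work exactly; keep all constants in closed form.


Answer: -5*exp(-3*z - 4)/3.


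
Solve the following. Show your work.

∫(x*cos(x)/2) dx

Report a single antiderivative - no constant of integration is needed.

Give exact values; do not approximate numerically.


Step 1. Integrate ∫(x*cos(x)/2) dx by parts with u = x, dv = (cos(x)/2) dx, so v = sin(x)/2: now x*sin(x)/2 + ∫(-sin(x)/2) dx.
Step 2. Evaluate the standard form: now x*sin(x)/2 + cos(x)/2.
Answer: x*sin(x)/2 + cos(x)/2.


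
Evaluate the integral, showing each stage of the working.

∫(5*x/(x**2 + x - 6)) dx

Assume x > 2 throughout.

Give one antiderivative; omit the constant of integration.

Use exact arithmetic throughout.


Step 1. Decompose ∫(5*x/(x**2 + x - 6)) dx by partial fractions, 5*x/(x**2 + x - 6) = 3/(x + 3) + 2/(x - 2): now ∫(2/(x - 2)) dx + ∫(3/(x + 3)) dx.
Step 2. Evaluate the standard form [assuming x > 2]: now 2*log(x - 2) + ∫(3/(x + 3)) dx.
Step 3. Evaluate the standard form [assuming x > -3]: now 2*log(x - 2) + 3*log(x + 3).
Answer: 2*log(x - 2) + 3*log(x + 3).


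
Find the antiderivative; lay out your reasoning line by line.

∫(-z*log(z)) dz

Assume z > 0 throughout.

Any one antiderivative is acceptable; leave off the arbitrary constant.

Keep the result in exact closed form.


Step 1. Integrate ∫(-z*log(z)) dz by parts with u = log(z), dv = (-z) dz, so v = -z**2/2 [assuming z > 0]: now -z**2*log(z)/2 + ∫(z/2) dz.
Step 2. Evaluate the standard form: now -z**2*log(z)/2 + z**2/4.
Answer: -z**2*log(z)/2 + z**2/4.


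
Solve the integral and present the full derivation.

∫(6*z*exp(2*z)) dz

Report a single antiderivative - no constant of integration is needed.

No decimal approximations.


Step 1. Integrate ∫(6*z*exp(2*z)) dz by parts with u = z, dv = (6*exp(2*z)) dz, so v = 3*exp(2*z): now 3*z*exp(2*z) + ∫(-3*exp(2*z)) dz.
Step 2. Evaluate the standard form: now 3*z*exp(2*z) - 3*exp(2*z)/2.
Answer: 3*z*exp(2*z) - 3*exp(2*z)/2.


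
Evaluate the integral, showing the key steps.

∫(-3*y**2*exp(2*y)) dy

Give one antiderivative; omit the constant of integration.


Step 1. Integrate ∫(-3*y**2*exp(2*y)) dy by parts with u = y**2, dv = (-3*exp(2*y)) dy, so v = -3*exp(2*y)/2: now -3*y**2*exp(2*y)/2 + ∫(3*y*exp(2*y)) dy.
Step 2. Integrate ∫(3*y*exp(2*y)) dy by parts with u = y, dv = (3*exp(2*y)) dy, so v = 3*exp(2*y)/2: now -3*y**2*exp(2*y)/2 + 3*y*exp(2*y)/2 + ∫(-3*exp(2*y)/2) dy.
Step 3. Evaluate the standard form: now -3*y**2*exp(2*y)/2 + 3*y*exp(2*y)/2 - 3*exp(2*y)/4.
Answer: -3*y**2*exp(2*y)/2 + 3*y*exp(2*y)/2 - 3*exp(2*y)/4.


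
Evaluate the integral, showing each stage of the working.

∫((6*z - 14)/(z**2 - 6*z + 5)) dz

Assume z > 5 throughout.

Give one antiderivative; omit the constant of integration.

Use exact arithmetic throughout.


Step 1. Decompose ∫((6*z - 14)/(z**2 - 6*z + 5)) dz by partial fractions, (6*z - 14)/(z**2 - 6*z + 5) = 2/(z - 1) + 4/(z - 5): now ∫(4/(z - 5)) dz + ∫(2/(z - 1)) dz.
Step 2. Evaluate the standard form [assuming z > 1]: now 2*log(z - 1) + ∫(4/(z - 5)) dz.
Step 3. Evaluate the standard form [assuming z > 5]: now 4*log(z - 5) + 2*log(z - 1).
Answer: 4*log(z - 5) + 2*log(z - 1).


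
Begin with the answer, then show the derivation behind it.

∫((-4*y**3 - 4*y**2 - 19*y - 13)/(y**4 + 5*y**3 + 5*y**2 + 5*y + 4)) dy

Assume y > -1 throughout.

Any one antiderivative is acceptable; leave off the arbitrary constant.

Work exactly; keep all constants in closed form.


The answer is log(y + 1) - 5*log(y + 4) - 3*atan(y).
Step 1. Decompose ∫((-4*y**3 - 4*y**2 - 19*y - 13)/(y**4 + 5*y**3 + 5*y**2 + 5*y + 4)) dy by partial fractions, (-4*y**3 - 4*y**2 - 19*y - 13)/(y**4 + 5*y**3 + 5*y**2 + 5*y + 4) = -3/(y**2 + 1) - 5/(y + 4) + 1/(y + 1): now ∫(1/(y + 1)) dy + ∫(-5/(y + 4)) dy + ∫(-3/(y**2 + 1)) dy.
Step 2. Evaluate the standard form [assuming y > -4]: now -5*log(y + 4) + ∫(1/(y + 1)) dy + ∫(-3/(y**2 + 1)) dy.
Step 3. Evaluate the standard form [assuming y > -1]: now log(y + 1) - 5*log(y + 4) + ∫(-3/(y**2 + 1)) dy.
Step 4. Evaluate the standard form: now log(y + 1) - 5*log(y + 4) - 3*atan(y).
Answer: log(y + 1) - 5*log(y + 4) - 3*atan(y).


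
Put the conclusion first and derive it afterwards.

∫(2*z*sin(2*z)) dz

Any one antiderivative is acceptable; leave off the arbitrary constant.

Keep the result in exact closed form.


The answer is -z*cos(2*z) + sin(2*z)/2.
Step 1. Integrate ∫(2*z*sin(2*z)) dz by parts with u = z, dv = (2*sin(2*z)) dz, so v = -cos(2*z): now -z*cos(2*z) + ∫(cos(2*z)) dz.
Step 2. Evaluate the standard form: now -z*cos(2*z) + sin(2*z)/2.
Answer: -z*cos(2*z) + sin(2*z)/2.


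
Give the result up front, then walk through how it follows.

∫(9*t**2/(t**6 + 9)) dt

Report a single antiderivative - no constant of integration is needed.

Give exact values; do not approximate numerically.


The answer is atan(t**3/3).
Step 1. Substitute u = t**3, turning ∫(9*t**2/(t**6 + 9)) dt into ∫(3/(u**2 + 9)) du: now ∫(3/(u**2 + 9)) du.
Step 2. Evaluate the standard form: now atan(u/3).
Step 3. Substitute back u = t**3: now atan(t**3/3).
Answer: atan(t**3/3).


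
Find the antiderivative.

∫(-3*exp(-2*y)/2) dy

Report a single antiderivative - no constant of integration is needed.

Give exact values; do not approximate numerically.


Answer: 3*exp(-2*y)/4.


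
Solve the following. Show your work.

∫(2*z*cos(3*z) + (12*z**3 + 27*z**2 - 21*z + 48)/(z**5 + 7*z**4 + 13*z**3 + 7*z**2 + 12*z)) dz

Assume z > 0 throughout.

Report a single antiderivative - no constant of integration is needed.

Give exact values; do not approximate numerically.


Step 1. Rewrite: now ∫(2*z*cos(3*z)) dz + ∫((12*z**3 + 27*z**2 - 21*z + 48)/(z**5 + 7*z**4 + 13*z**3 + 7*z**2 + 12*z)) dz.
Step 2. Integrate ∫(2*z*cos(3*z)) dz by parts with u = z, dv = (2*cos(3*z)) dz, so v = 2*sin(3*z)/3: now 2*z*sin(3*z)/3 + ∫((12*z**3 + 27*z**2 - 21*z + 48)/(z**5 + 7*z**4 + 13*z**3 + 7*z**2 + 12*z)) dz + ∫(-2*sin(3*z)/3) dz.
Step 3. Evaluate the standard form: now 2*z*sin(3*z)/3 + 2*cos(3*z)/9 + ∫((12*z**3 + 27*z**2 - 21*z + 48)/(z**5 + 7*z**4 + 13*z**3 + 7*z**2 + 12*z)) dz.
Step 4. Decompose ∫((12*z**3 + 27*z**2 - 21*z + 48)/(z**5 + 7*z**4 + 13*z**3 + 7*z**2 + 12*z)) dz by partial fractions, (12*z**3 + 27*z**2 - 21*z + 48)/(z**5 + 7*z**4 + 13*z**3 + 7*z**2 + 12*z) = -3/(z**2 + 1) - 3/(z + 4) - 1/(z + 3) + 4/z: now 2*z*sin(3*z)/3 + 2*cos(3*z)/9 + ∫(4/z) dz + ∫(-1/(z + 3)) dz + ∫(-3/(z + 4)) dz + ∫(-3/(z**2 + 1)) dz.
Step 5. Evaluate the standard form [assuming z > -3]: now 2*z*sin(3*z)/3 - log(z + 3) + 2*cos(3*z)/9 + ∫(4/z) dz + ∫(-3/(z + 4)) dz + ∫(-3/(z**2 + 1)) dz.
Step 6. Evaluate the standard form [assuming z > 0]: now 2*z*sin(3*z)/3 + 4*log(z) - log(z + 3) + 2*cos(3*z)/9 + ∫(-3/(z + 4)) dz + ∫(-3/(z**2 + 1)) dz.
Step 7. Evaluate the standard form [assuming z > -4]: now 2*z*sin(3*z)/3 + 4*log(z) - log(z + 3) - 3*log(z + 4) + 2*cos(3*z)/9 + ∫(-3/(z**2 + 1)) dz.
Step 8. Evaluate the standard form: now 2*z*sin(3*z)/3 + 4*log(z) - log(z + 3) - 3*log(z + 4) + 2*cos(3*z)/9 - 3*atan(z).
Answer: 2*z*sin(3*z)/3 + 4*log(z) - log(z + 3) - 3*log(z + 4) + 2*cos(3*z)/9 - 3*atan(z).


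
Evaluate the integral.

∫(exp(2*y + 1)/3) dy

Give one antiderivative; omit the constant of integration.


Answer: exp(2*y + 1)/6.


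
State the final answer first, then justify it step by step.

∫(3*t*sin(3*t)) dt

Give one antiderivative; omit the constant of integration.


The answer is -t*cos(3*t) + sin(3*t)/3.
Step 1. Integrate ∫(3*t*sin(3*t)) dt by parts with u = t, dv = (3*sin(3*t)) dt, so v = -cos(3*t): now -t*cos(3*t) + ∫(cos(3*t)) dt.
Step 2. Evaluate the standard form: now -t*cos(3*t) + sin(3*t)/3.
Answer: -t*cos(3*t) + sin(3*t)/3.


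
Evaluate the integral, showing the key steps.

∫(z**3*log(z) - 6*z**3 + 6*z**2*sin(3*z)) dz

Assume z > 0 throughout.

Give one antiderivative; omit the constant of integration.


Step 1. Rewrite: now ∫(-6*z**3) dz + ∫(6*z**2*sin(3*z)) dz + ∫(z**3*log(z)) dz.
Step 2. Evaluate the standard form: now -3*z**4/2 + ∫(6*z**2*sin(3*z)) dz + ∫(z**3*log(z)) dz.
Step 3. Integrate ∫(6*z**2*sin(3*z)) dz by parts with u = z**2, dv = (6*sin(3*z)) dz, so v = -2*cos(3*z): now -3*z**4/2 - 2*z**2*cos(3*z) + ∫(4*z*cos(3*z)) dz + ∫(z**3*log(z)) dz.
Step 4. Integrate ∫(4*z*cos(3*z)) dz by parts with u = z, dv = (4*cos(3*z)) dz, so v = 4*sin(3*z)/3: now -3*z**4/2 - 2*z**2*cos(3*z) + 4*z*sin(3*z)/3 + ∫(z**3*log(z)) dz + ∫(-4*sin(3*z)/3) dz.
Step 5. Evaluate the standard form: now -3*z**4/2 - 2*z**2*cos(3*z) + 4*z*sin(3*z)/3 + 4*cos(3*z)/9 + ∫(z**3*log(z)) dz.
Step 6. Integrate ∫(z**3*log(z)) dz by parts with u = log(z), dv = (z**3) dz, so v = z**4/4 [assuming z > 0]: now z**4*log(z)/4 - 3*z**4/2 - 2*z**2*cos(3*z) + 4*z*sin(3*z)/3 + 4*cos(3*z)/9 + ∫(-z**3/4) dz.
Step 7. Evaluate the standard form: now z**4*log(z)/4 - 25*z**4/16 - 2*z**2*cos(3*z) + 4*z*sin(3*z)/3 + 4*cos(3*z)/9.
Answer: z**4*log(z)/4 - 25*z**4/16 - 2*z**2*cos(3*z) + 4*z*sin(3*z)/3 + 4*cos(3*z)/9.


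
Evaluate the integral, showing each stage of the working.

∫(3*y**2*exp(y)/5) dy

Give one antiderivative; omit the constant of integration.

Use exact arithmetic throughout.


Step 1. Integrate ∫(3*y**2*exp(y)/5) dy by parts with u = y**2, dv = (3*exp(y)/5) dy, so v = 3*exp(y)/5: now 3*y**2*exp(y)/5 + ∫(-6*y*exp(y)/5) dy.
Step 2. Integrate ∫(-6*y*exp(y)/5) dy by parts with u = y, dv = (-6*exp(y)/5) dy, so v = -6*exp(y)/5: now 3*y**2*exp(y)/5 - 6*y*exp(y)/5 + ∫(6*exp(y)/5) dy.
Step 3. Evaluate the standard form: now 3*y**2*exp(y)/5 - 6*y*exp(y)/5 + 6*exp(y)/5.
Answer: 3*y**2*exp(y)/5 - 6*y*exp(y)/5 + 6*exp(y)/5.


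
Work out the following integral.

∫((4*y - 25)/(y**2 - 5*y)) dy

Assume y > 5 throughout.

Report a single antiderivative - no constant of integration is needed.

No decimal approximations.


Answer: 5*log(y) - log(y - 5).


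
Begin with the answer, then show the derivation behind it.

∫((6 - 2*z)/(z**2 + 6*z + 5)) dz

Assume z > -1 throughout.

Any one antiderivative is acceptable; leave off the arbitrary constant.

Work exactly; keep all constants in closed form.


The answer is 2*log(z + 1) - 4*log(z + 5).
Step 1. Decompose ∫((6 - 2*z)/(z**2 + 6*z + 5)) dz by partial fractions, (6 - 2*z)/(z**2 + 6*z + 5) = -4/(z + 5) + 2/(z + 1): now ∫(2/(z + 1)) dz + ∫(-4/(z + 5)) dz.
Step 2. Evaluate the standard form [assuming z > -1]: now 2*log(z + 1) + ∫(-4/(z + 5)) dz.
Step 3. Evaluate the standard form [assuming z > -5]: now 2*log(z + 1) - 4*log(z + 5).
Answer: 2*log(z + 1) - 4*log(z + 5).


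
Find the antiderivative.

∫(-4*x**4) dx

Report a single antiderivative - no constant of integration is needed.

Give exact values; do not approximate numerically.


Answer: -4*x**5/5.


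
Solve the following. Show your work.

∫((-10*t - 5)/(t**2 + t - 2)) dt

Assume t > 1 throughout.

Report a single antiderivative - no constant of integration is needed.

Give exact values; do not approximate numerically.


Step 1. Decompose ∫((-10*t - 5)/(t**2 + t - 2)) dt by partial fractions, (-10*t - 5)/(t**2 + t - 2) = -5/(t + 2) - 5/(t - 1): now ∫(-5/(t - 1)) dt + ∫(-5/(t + 2)) dt.
Step 2. Evaluate the standard form [assuming t > -2]: now -5*log(t + 2) + ∫(-5/(t - 1)) dt.
Step 3. Evaluate the standard form [assuming t > 1]: now -5*log(t - 1) - 5*log(t + 2).
Answer: -5*log(t - 1) - 5*log(t + 2).


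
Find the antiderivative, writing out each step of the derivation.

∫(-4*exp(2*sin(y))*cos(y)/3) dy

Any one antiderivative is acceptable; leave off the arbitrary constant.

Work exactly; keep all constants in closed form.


Step 1. Substitute u = sin(y), turning ∫(-4*exp(2*sin(y))*cos(y)/3) dy into ∫(-4*exp(2*u)/3) du: now ∫(-4*exp(2*u)/3) du.
Step 2. Evaluate the standard form: now -2*exp(2*u)/3.
Step 3. Substitute back u = sin(y): now -2*exp(2*sin(y))/3.
Answer: -2*exp(2*sin(y))/3.


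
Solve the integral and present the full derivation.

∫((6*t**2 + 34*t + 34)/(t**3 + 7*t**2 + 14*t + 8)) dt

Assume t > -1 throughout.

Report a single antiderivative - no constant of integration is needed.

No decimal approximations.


Step 1. Decompose ∫((6*t**2 + 34*t + 34)/(t**3 + 7*t**2 + 14*t + 8)) dt by partial fractions, (6*t**2 + 34*t + 34)/(t**3 + 7*t**2 + 14*t + 8) = -1/(t + 4) + 5/(t + 2) + 2/(t + 1): now ∫(2/(t + 1)) dt + ∫(5/(t + 2)) dt + ∫(-1/(t + 4)) dt.
Step 2. Evaluate the standard form [assuming t > -4]: now -log(t + 4) + ∫(2/(t + 1)) dt + ∫(5/(t + 2)) dt.
Step 3. Evaluate the standard form [assuming t > -1]: now 2*log(t + 1) - log(t + 4) + ∫(5/(t + 2)) dt.
Step 4. Evaluate the standard form [assuming t > -2]: now 2*log(t + 1) + 5*log(t + 2) - log(t + 4).
Answer: 2*log(t + 1) + 5*log(t + 2) - log(t + 4).


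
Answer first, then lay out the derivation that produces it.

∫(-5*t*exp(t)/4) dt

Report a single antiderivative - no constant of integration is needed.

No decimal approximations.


The answer is -5*t*exp(t)/4 + 5*exp(t)/4.
Step 1. Integrate ∫(-5*t*exp(t)/4) dt by parts with u = t, dv = (-5*exp(t)/4) dt, so v = -5*exp(t)/4: now -5*t*exp(t)/4 + ∫(5*exp(t)/4) dt.
Step 2. Evaluate the standard form: now -5*t*exp(t)/4 + 5*exp(t)/4.
Answer: -5*t*exp(t)/4 + 5*exp(t)/4.


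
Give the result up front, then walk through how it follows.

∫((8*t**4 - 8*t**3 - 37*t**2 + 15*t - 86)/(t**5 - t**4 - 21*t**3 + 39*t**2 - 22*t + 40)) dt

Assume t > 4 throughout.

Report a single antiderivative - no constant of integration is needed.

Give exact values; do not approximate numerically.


The answer is 3*log(t - 4) + 2*log(t - 2) + 3*log(t + 5) - atan(t).
Step 1. Decompose ∫((8*t**4 - 8*t**3 - 37*t**2 + 15*t - 86)/(t**5 - t**4 - 21*t**3 + 39*t**2 - 22*t + 40)) dt by partial fractions, (8*t**4 - 8*t**3 - 37*t**2 + 15*t - 86)/(t**5 - t**4 - 21*t**3 + 39*t**2 - 22*t + 40) = -1/(t**2 + 1) + 3/(t + 5) + 2/(t - 2) + 3/(t - 4): now ∫(3/(t - 4)) dt + ∫(2/(t - 2)) dt + ∫(3/(t + 5)) dt + ∫(-1/(t**2 + 1)) dt.
Step 2. Evaluate the standard form [assuming t > 4]: now 3*log(t - 4) + ∫(2/(t - 2)) dt + ∫(3/(t + 5)) dt + ∫(-1/(t**2 + 1)) dt.
Step 3. Evaluate the standard form [assuming t > 2]: now 3*log(t - 4) + 2*log(t - 2) + ∫(3/(t + 5)) dt + ∫(-1/(t**2 + 1)) dt.
Step 4. Evaluate the standard form [assuming t > -5]: now 3*log(t - 4) + 2*log(t - 2) + 3*log(t + 5) + ∫(-1/(t**2 + 1)) dt.
Step 5. Evaluate the standard form: now 3*log(t - 4) + 2*log(t - 2) + 3*log(t + 5) - atan(t).
Answer: 3*log(t - 4) + 2*log(t - 2) + 3*log(t + 5) - atan(t).


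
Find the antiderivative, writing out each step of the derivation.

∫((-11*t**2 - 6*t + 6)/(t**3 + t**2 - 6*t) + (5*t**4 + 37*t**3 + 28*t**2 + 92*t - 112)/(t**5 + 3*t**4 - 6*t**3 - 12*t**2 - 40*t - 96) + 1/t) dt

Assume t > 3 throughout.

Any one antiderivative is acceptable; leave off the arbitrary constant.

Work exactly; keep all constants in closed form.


Step 1. Rewrite: now ∫(1/t) dt + ∫((-11*t**2 - 6*t + 6)/(t**3 + t**2 - 6*t)) dt + ∫((5*t**4 + 37*t**3 + 28*t**2 + 92*t - 112)/(t**5 + 3*t**4 - 6*t**3 - 12*t**2 - 40*t - 96)) dt.
Step 2. Evaluate the standard form [assuming t > 0]: now log(t) + ∫((-11*t**2 - 6*t + 6)/(t**3 + t**2 - 6*t)) dt + ∫((5*t**4 + 37*t**3 + 28*t**2 + 92*t - 112)/(t**5 + 3*t**4 - 6*t**3 - 12*t**2 - 40*t - 96)) dt.
Step 3. Decompose ∫((5*t**4 + 37*t**3 + 28*t**2 + 92*t - 112)/(t**5 + 3*t**4 - 6*t**3 - 12*t**2 - 40*t - 96)) dt by partial fractions, (5*t**4 + 37*t**3 + 28*t**2 + 92*t - 112)/(t**5 + 3*t**4 - 6*t**3 - 12*t**2 - 40*t - 96) = 4/(t**2 + 4) - 4/(t + 4) + 5/(t + 2) + 4/(t - 3): now log(t) + ∫((-11*t**2 - 6*t + 6)/(t**3 + t**2 - 6*t)) dt + ∫(4/(t - 3)) dt + ∫(5/(t + 2)) dt + ∫(-4/(t + 4)) dt + ∫(4/(t**2 + 4)) dt.
Step 4. Evaluate the standard form [assuming t > -2]: now log(t) + 5*log(t + 2) + ∫((-11*t**2 - 6*t + 6)/(t**3 + t**2 - 6*t)) dt + ∫(4/(t - 3)) dt + ∫(-4/(t + 4)) dt + ∫(4/(t**2 + 4)) dt.
Step 5. Evaluate the standard form [assuming t > 3]: now log(t) + 4*log(t - 3) + 5*log(t + 2) + ∫((-11*t**2 - 6*t + 6)/(t**3 + t**2 - 6*t)) dt + ∫(-4/(t + 4)) dt + ∫(4/(t**2 + 4)) dt.
Step 6. Evaluate the standard form [assuming t > -4]: now log(t) + 4*log(t - 3) + 5*log(t + 2) - 4*log(t + 4) + ∫((-11*t**2 - 6*t + 6)/(t**3 + t**2 - 6*t)) dt + ∫(4/(t**2 + 4)) dt.
Step 7. Evaluate the standard form: now log(t) + 4*log(t - 3) + 5*log(t + 2) - 4*log(t + 4) + 2*atan(t/2) + ∫((-11*t**2 - 6*t + 6)/(t**3 + t**2 - 6*t)) dt.
Step 8. Decompose ∫((-11*t**2 - 6*t + 6)/(t**3 + t**2 - 6*t)) dt by partial fractions, (-11*t**2 - 6*t + 6)/(t**3 + t**2 - 6*t) = -5/(t + 3) - 5/(t - 2) - 1/t: now log(t) + 4*log(t - 3) + 5*log(t + 2) - 4*log(t + 4) + 2*atan(t/2) + ∫(-1/t) dt + ∫(-5/(t - 2)) dt + ∫(-5/(t + 3)) dt.
Step 9. Evaluate the standard form [assuming t > -3]: now log(t) + 4*log(t - 3) + 5*log(t + 2) - 5*log(t + 3) - 4*log(t + 4) + 2*atan(t/2) + ∫(-1/t) dt + ∫(-5/(t - 2)) dt.
Step 10. Evaluate the standard form [assuming t > 0]: now 4*log(t - 3) + 5*log(t + 2) - 5*log(t + 3) - 4*log(t + 4) + 2*atan(t/2) + ∫(-5/(t - 2)) dt.
Step 11. Evaluate the standard form [assuming t > 2]: now 4*log(t - 3) - 5*log(t - 2) + 5*log(t + 2) - 5*log(t + 3) - 4*log(t + 4) + 2*atan(t/2).
Answer: 4*log(t - 3) - 5*log(t - 2) + 5*log(t + 2) - 5*log(t + 3) - 4*log(t + 4) + 2*atan(t/2).


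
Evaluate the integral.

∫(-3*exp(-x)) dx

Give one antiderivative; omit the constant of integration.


Answer: 3*exp(-x).


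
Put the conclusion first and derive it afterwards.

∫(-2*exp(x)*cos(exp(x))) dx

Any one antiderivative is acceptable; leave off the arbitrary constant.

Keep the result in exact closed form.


The answer is -2*sin(exp(x)).
Step 1. Substitute u = exp(x), turning ∫(-2*exp(x)*cos(exp(x))) dx into ∫(-2*cos(u)) du: now ∫(-2*cos(u)) du.
Step 2. Evaluate the standard form: now -2*sin(u).
Step 3. Substitute back u = exp(x): now -2*sin(exp(x)).
Answer: -2*sin(exp(x)).


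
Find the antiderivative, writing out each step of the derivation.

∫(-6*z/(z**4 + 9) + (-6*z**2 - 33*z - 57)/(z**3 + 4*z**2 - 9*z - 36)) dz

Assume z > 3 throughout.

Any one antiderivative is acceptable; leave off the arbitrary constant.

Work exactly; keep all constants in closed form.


Step 1. Rewrite: now ∫(-6*z/(z**4 + 9)) dz + ∫((-6*z**2 - 33*z - 57)/(z**3 + 4*z**2 - 9*z - 36)) dz.
Step 2. Decompose ∫((-6*z**2 - 33*z - 57)/(z**3 + 4*z**2 - 9*z - 36)) dz by partial fractions, (-6*z**2 - 33*z - 57)/(z**3 + 4*z**2 - 9*z - 36) = -3/(z + 4) + 2/(z + 3) - 5/(z - 3): now ∫(-6*z/(z**4 + 9)) dz + ∫(-5/(z - 3)) dz + ∫(2/(z + 3)) dz + ∫(-3/(z + 4)) dz.
Step 3. Evaluate the standard form [assuming z > 3]: now -5*log(z - 3) + ∫(-6*z/(z**4 + 9)) dz + ∫(2/(z + 3)) dz + ∫(-3/(z + 4)) dz.
Step 4. Evaluate the standard form [assuming z > -3]: now -5*log(z - 3) + 2*log(z + 3) + ∫(-6*z/(z**4 + 9)) dz + ∫(-3/(z + 4)) dz.
Step 5. Evaluate the standard form [assuming z > -4]: now -5*log(z - 3) + 2*log(z + 3) - 3*log(z + 4) + ∫(-6*z/(z**4 + 9)) dz.
Step 6. Substitute u = z**2, turning ∫(-6*z/(z**4 + 9)) dz into ∫(-3/(u**2 + 9)) du: now -5*log(z - 3) + 2*log(z + 3) - 3*log(z + 4) + ∫(-3/(u**2 + 9)) du.
Step 7. Evaluate the standard form: now -5*log(z - 3) + 2*log(z + 3) - 3*log(z + 4) - atan(u/3).
Step 8. Substitute back u = z**2: now -5*log(z - 3) + 2*log(z + 3) - 3*log(z + 4) - atan(z**2/3).
Answer: -5*log(z - 3) + 2*log(z + 3) - 3*log(z + 4) - atan(z**2/3).


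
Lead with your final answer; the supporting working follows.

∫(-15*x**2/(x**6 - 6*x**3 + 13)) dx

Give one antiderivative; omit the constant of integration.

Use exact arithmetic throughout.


The answer is -5*atan(x**3/2 - 3/2)/2.
Step 1. Substitute u = x**3 - 3, turning ∫(-15*x**2/(x**6 - 6*x**3 + 13)) dx into ∫(-5/(u**2 + 4)) du: now ∫(-5/(u**2 + 4)) du.
Step 2. Evaluate the standard form: now -5*atan(u/2)/2.
Step 3. Substitute back u = x**3 - 3: now -5*atan(x**3/2 - 3/2)/2.
Answer: -5*atan(x**3/2 - 3/2)/2.


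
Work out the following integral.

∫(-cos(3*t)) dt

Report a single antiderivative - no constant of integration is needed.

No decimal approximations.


Answer: -sin(3*t)/3.


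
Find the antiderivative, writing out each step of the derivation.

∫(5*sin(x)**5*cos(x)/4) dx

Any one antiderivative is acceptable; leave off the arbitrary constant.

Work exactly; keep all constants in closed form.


Step 1. Substitute u = sin(x), turning ∫(5*sin(x)**5*cos(x)/4) dx into ∫(5*u**5/4) du: now ∫(5*u**5/4) du.
Step 2. Evaluate the standard form: now 5*u**6/24.
Step 3. Substitute back u = sin(x): now 5*sin(x)**6/24.
Answer: 5*sin(x)**6/24.


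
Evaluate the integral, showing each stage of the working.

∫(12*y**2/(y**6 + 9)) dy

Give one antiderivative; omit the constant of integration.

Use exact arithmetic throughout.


Step 1. Substitute u = y**3, turning ∫(12*y**2/(y**6 + 9)) dy into ∫(4/(u**2 + 9)) du: now ∫(4/(u**2 + 9)) du.
Step 2. Evaluate the standard form: now 4*atan(u/3)/3.
Step 3. Substitute back u = y**3: now 4*atan(y**3/3)/3.
Answer: 4*atan(y**3/3)/3.


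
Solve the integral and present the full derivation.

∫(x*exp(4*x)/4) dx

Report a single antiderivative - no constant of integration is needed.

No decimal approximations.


Step 1. Integrate ∫(x*exp(4*x)/4) dx by parts with u = x, dv = (exp(4*x)/4) dx, so v = exp(4*x)/16: now x*exp(4*x)/16 + ∫(-exp(4*x)/16) dx.
Step 2. Evaluate the standard form: now x*exp(4*x)/16 - exp(4*x)/64.
Answer: x*exp(4*x)/16 - exp(4*x)/64.


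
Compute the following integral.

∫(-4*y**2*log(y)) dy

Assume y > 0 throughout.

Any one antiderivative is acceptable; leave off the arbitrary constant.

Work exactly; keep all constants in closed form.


Answer: -4*y**3*log(y)/3 + 4*y**3/9.


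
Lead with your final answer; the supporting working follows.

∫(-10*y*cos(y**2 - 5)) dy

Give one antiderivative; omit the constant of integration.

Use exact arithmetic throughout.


The answer is -5*sin(y**2 - 5).
Step 1. Substitute u = y**2 - 5, turning ∫(-10*y*cos(y**2 - 5)) dy into ∫(-5*cos(u)) du: now ∫(-5*cos(u)) du.
Step 2. Evaluate the standard form: now -5*sin(u).
Step 3. Substitute back u = y**2 - 5: now -5*sin(y**2 - 5).
Answer: -5*sin(y**2 - 5).


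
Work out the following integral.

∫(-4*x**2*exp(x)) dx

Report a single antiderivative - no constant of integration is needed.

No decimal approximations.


Answer: -4*x**2*exp(x) + 8*x*exp(x) - 8*exp(x).


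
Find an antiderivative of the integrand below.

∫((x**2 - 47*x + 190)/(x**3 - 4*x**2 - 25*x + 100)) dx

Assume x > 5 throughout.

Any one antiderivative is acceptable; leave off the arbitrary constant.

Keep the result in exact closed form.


Answer: -2*log(x - 5) - 2*log(x - 4) + 5*log(x + 5).


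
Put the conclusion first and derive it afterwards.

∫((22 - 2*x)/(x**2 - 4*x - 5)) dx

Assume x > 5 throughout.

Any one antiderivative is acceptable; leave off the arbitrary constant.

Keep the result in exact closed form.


The answer is 2*log(x - 5) - 4*log(x + 1).
Step 1. Decompose ∫((22 - 2*x)/(x**2 - 4*x - 5)) dx by partial fractions, (22 - 2*x)/(x**2 - 4*x - 5) = -4/(x + 1) + 2/(x - 5): now ∫(2/(x - 5)) dx + ∫(-4/(x + 1)) dx.
Step 2. Evaluate the standard form [assuming x > 5]: now 2*log(x - 5) + ∫(-4/(x + 1)) dx.
Step 3. Evaluate the standard form [assuming x > -1]: now 2*log(x - 5) - 4*log(x + 1).
Answer: 2*log(x - 5) - 4*log(x + 1).


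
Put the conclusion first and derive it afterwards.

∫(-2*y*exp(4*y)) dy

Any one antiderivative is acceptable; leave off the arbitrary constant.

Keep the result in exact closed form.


The answer is -y*exp(4*y)/2 + exp(4*y)/8.
Step 1. Integrate ∫(-2*y*exp(4*y)) dy by parts with u = y, dv = (-2*exp(4*y)) dy, so v = -exp(4*y)/2: now -y*exp(4*y)/2 + ∫(exp(4*y)/2) dy.
Step 2. Evaluate the standard form: now -y*exp(4*y)/2 + exp(4*y)/8.
Answer: -y*exp(4*y)/2 + exp(4*y)/8.


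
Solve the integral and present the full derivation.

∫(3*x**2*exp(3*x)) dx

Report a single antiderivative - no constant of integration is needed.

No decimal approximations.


Step 1. Integrate ∫(3*x**2*exp(3*x)) dx by parts with u = x**2, dv = (3*exp(3*x)) dx, so v = exp(3*x): now x**2*exp(3*x) + ∫(-2*x*exp(3*x)) dx.
Step 2. Integrate ∫(-2*x*exp(3*x)) dx by parts with u = x, dv = (-2*exp(3*x)) dx, so v = -2*exp(3*x)/3: now x**2*exp(3*x) - 2*x*exp(3*x)/3 + ∫(2*exp(3*x)/3) dx.
Step 3. Evaluate the standard form: now x**2*exp(3*x) - 2*x*exp(3*x)/3 + 2*exp(3*x)/9.
Answer: x**2*exp(3*x) - 2*x*exp(3*x)/3 + 2*exp(3*x)/9.


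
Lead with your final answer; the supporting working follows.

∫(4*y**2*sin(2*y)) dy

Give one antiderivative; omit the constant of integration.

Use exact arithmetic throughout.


The answer is -2*y**2*cos(2*y) + 2*y*sin(2*y) + cos(2*y).
Step 1. Integrate ∫(4*y**2*sin(2*y)) dy by parts with u = y**2, dv = (4*sin(2*y)) dy, so v = -2*cos(2*y): now -2*y**2*cos(2*y) + ∫(4*y*cos(2*y)) dy.
Step 2. Integrate ∫(4*y*cos(2*y)) dy by parts with u = y, dv = (4*cos(2*y)) dy, so v = 2*sin(2*y): now -2*y**2*cos(2*y) + 2*y*sin(2*y) + ∫(-2*sin(2*y)) dy.
Step 3. Evaluate the standard form: now -2*y**2*cos(2*y) + 2*y*sin(2*y) + cos(2*y).
Answer: -2*y**2*cos(2*y) + 2*y*sin(2*y) + cos(2*y).


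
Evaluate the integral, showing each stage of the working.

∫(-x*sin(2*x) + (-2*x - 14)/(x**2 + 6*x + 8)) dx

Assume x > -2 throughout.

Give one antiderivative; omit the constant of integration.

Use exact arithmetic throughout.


Step 1. Rewrite: now ∫(-x*sin(2*x)) dx + ∫((-2*x - 14)/(x**2 + 6*x + 8)) dx.
Step 2. Integrate ∫(-x*sin(2*x)) dx by parts with u = x, dv = (-sin(2*x)) dx, so v = cos(2*x)/2: now x*cos(2*x)/2 + ∫((-2*x - 14)/(x**2 + 6*x + 8)) dx + ∫(-cos(2*x)/2) dx.
Step 3. Evaluate the standard form: now x*cos(2*x)/2 - sin(2*x)/4 + ∫((-2*x - 14)/(x**2 + 6*x + 8)) dx.
Step 4. Decompose ∫((-2*x - 14)/(x**2 + 6*x + 8)) dx by partial fractions, (-2*x - 14)/(x**2 + 6*x + 8) = 3/(x + 4) - 5/(x + 2): now x*cos(2*x)/2 - sin(2*x)/4 + ∫(-5/(x + 2)) dx + ∫(3/(x + 4)) dx.
Step 5. Evaluate the standard form [assuming x > -4]: now x*cos(2*x)/2 + 3*log(x + 4) - sin(2*x)/4 + ∫(-5/(x + 2)) dx.
Step 6. Evaluate the standard form [assuming x > -2]: now x*cos(2*x)/2 - 5*log(x + 2) + 3*log(x + 4) - sin(2*x)/4.
Answer: x*cos(2*x)/2 - 5*log(x + 2) + 3*log(x + 4) - sin(2*x)/4.


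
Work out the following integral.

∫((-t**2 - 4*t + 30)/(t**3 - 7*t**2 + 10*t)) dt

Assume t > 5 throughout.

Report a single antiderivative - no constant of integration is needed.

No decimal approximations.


Answer: 3*log(t) - log(t - 5) - 3*log(t - 2).


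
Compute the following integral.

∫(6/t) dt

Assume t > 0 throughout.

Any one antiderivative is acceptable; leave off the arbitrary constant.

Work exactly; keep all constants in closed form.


Answer: 6*log(t).


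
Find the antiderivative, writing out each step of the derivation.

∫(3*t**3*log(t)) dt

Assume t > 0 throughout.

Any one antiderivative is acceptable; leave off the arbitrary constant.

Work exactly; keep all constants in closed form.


Step 1. Integrate ∫(3*t**3*log(t)) dt by parts with u = log(t), dv = (3*t**3) dt, so v = 3*t**4/4 [assuming t > 0]: now 3*t**4*log(t)/4 + ∫(-3*t**3/4) dt.
Step 2. Evaluate the standard form: now 3*t**4*log(t)/4 - 3*t**4/16.
Answer: 3*t**4*log(t)/4 - 3*t**4/16.


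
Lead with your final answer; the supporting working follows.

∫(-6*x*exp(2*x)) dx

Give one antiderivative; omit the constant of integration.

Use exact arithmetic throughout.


The answer is -3*x*exp(2*x) + 3*exp(2*x)/2.
Step 1. Integrate ∫(-6*x*exp(2*x)) dx by parts with u = x, dv = (-6*exp(2*x)) dx, so v = -3*exp(2*x): now -3*x*exp(2*x) + ∫(3*exp(2*x)) dx.
Step 2. Evaluate the standard form: now -3*x*exp(2*x) + 3*exp(2*x)/2.
Answer: -3*x*exp(2*x) + 3*exp(2*x)/2.


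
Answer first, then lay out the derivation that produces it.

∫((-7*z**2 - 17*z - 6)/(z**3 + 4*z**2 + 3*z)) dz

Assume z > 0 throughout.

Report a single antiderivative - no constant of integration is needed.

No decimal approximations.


The answer is -2*log(z) - 2*log(z + 1) - 3*log(z + 3).
Step 1. Decompose ∫((-7*z**2 - 17*z - 6)/(z**3 + 4*z**2 + 3*z)) dz by partial fractions, (-7*z**2 - 17*z - 6)/(z**3 + 4*z**2 + 3*z) = -3/(z + 3) - 2/(z + 1) - 2/z: now ∫(-2/z) dz + ∫(-2/(z + 1)) dz + ∫(-3/(z + 3)) dz.
Step 2. Evaluate the standard form [assuming z > 0]: now -2*log(z) + ∫(-2/(z + 1)) dz + ∫(-3/(z + 3)) dz.
Step 3. Evaluate the standard form [assuming z > -3]: now -2*log(z) - 3*log(z + 3) + ∫(-2/(z + 1)) dz.
Step 4. Evaluate the standard form [assuming z > -1]: now -2*log(z) - 2*log(z + 1) - 3*log(z + 3).
Answer: -2*log(z) - 2*log(z + 1) - 3*log(z + 3).


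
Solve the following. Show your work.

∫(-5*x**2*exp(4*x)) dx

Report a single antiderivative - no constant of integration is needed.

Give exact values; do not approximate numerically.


Step 1. Integrate ∫(-5*x**2*exp(4*x)) dx by parts with u = x**2, dv = (-5*exp(4*x)) dx, so v = -5*exp(4*x)/4: now -5*x**2*exp(4*x)/4 + ∫(5*x*exp(4*x)/2) dx.
Step 2. Integrate ∫(5*x*exp(4*x)/2) dx by parts with u = x, dv = (5*exp(4*x)/2) dx, so v = 5*exp(4*x)/8: now -5*x**2*exp(4*x)/4 + 5*x*exp(4*x)/8 + ∫(-5*exp(4*x)/8) dx.
Step 3. Evaluate the standard form: now -5*x**2*exp(4*x)/4 + 5*x*exp(4*x)/8 - 5*exp(4*x)/32.
Answer: -5*x**2*exp(4*x)/4 + 5*x*exp(4*x)/8 - 5*exp(4*x)/32.


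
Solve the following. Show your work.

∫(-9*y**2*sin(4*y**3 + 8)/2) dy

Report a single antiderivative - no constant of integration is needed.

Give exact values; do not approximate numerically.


Step 1. Substitute u = y**3 + 2, turning ∫(-9*y**2*sin(4*y**3 + 8)/2) dy into ∫(-3*sin(4*u)/2) du: now ∫(-3*sin(4*u)/2) du.
Step 2. Evaluate the standard form: now 3*cos(4*u)/8.
Step 3. Substitute back u = y**3 + 2: now 3*cos(4*y**3 + 8)/8.
Answer: 3*cos(4*y**3 + 8)/8.


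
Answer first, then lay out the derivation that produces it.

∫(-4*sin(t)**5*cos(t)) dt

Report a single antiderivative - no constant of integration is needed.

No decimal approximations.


The answer is -2*sin(t)**6/3.
Step 1. Substitute u = sin(t), turning ∫(-4*sin(t)**5*cos(t)) dt into ∫(-4*u**5) du: now ∫(-4*u**5) du.
Step 2. Evaluate the standard form: now -2*u**6/3.
Step 3. Substitute back u = sin(t): now -2*sin(t)**6/3.
Answer: -2*sin(t)**6/3.


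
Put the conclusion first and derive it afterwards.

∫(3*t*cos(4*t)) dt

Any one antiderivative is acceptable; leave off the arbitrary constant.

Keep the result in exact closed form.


The answer is 3*t*sin(4*t)/4 + 3*cos(4*t)/16.
Step 1. Integrate ∫(3*t*cos(4*t)) dt by parts with u = t, dv = (3*cos(4*t)) dt, so v = 3*sin(4*t)/4: now 3*t*sin(4*t)/4 + ∫(-3*sin(4*t)/4) dt.
Step 2. Evaluate the standard form: now 3*t*sin(4*t)/4 + 3*cos(4*t)/16.
Answer: 3*t*sin(4*t)/4 + 3*cos(4*t)/16.


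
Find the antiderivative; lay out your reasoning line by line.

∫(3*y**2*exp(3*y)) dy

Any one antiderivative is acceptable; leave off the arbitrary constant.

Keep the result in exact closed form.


Step 1. Integrate ∫(3*y**2*exp(3*y)) dy by parts with u = y**2, dv = (3*exp(3*y)) dy, so v = exp(3*y): now y**2*exp(3*y) + ∫(-2*y*exp(3*y)) dy.
Step 2. Integrate ∫(-2*y*exp(3*y)) dy by parts with u = y, dv = (-2*exp(3*y)) dy, so v = -2*exp(3*y)/3: now y**2*exp(3*y) - 2*y*exp(3*y)/3 + ∫(2*exp(3*y)/3) dy.
Step 3. Evaluate the standard form: now y**2*exp(3*y) - 2*y*exp(3*y)/3 + 2*exp(3*y)/9.
Answer: y**2*exp(3*y) - 2*y*exp(3*y)/3 + 2*exp(3*y)/9.


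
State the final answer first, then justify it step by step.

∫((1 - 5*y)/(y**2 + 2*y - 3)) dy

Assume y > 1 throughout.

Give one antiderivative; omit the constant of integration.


The answer is -log(y - 1) - 4*log(y + 3).
Step 1. Decompose ∫((1 - 5*y)/(y**2 + 2*y - 3)) dy by partial fractions, (1 - 5*y)/(y**2 + 2*y - 3) = -4/(y + 3) - 1/(y - 1): now ∫(-1/(y - 1)) dy + ∫(-4/(y + 3)) dy.
Step 2. Evaluate the standard form [assuming y > -3]: now -4*log(y + 3) + ∫(-1/(y - 1)) dy.
Step 3. Evaluate the standard form [assuming y > 1]: now -log(y - 1) - 4*log(y + 3).
Answer: -log(y - 1) - 4*log(y + 3).


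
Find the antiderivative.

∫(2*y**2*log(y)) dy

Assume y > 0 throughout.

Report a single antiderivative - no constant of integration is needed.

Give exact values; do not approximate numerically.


Answer: 2*y**3*log(y)/3 - 2*y**3/9.


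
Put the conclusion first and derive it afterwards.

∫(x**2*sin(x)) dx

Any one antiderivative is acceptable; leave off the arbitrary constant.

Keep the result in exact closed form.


The answer is -x**2*cos(x) + 2*x*sin(x) + 2*cos(x).
Step 1. Integrate ∫(x**2*sin(x)) dx by parts with u = x**2, dv = (sin(x)) dx, so v = -cos(x): now -x**2*cos(x) + ∫(2*x*cos(x)) dx.
Step 2. Integrate ∫(2*x*cos(x)) dx by parts with u = x, dv = (2*cos(x)) dx, so v = 2*sin(x): now -x**2*cos(x) + 2*x*sin(x) + ∫(-2*sin(x)) dx.
Step 3. Evaluate the standard form: now -x**2*cos(x) + 2*x*sin(x) + 2*cos(x).
Answer: -x**2*cos(x) + 2*x*sin(x) + 2*cos(x).


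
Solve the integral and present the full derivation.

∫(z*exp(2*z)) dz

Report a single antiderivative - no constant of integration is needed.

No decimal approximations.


Step 1. Integrate ∫(z*exp(2*z)) dz by parts with u = z, dv = (exp(2*z)) dz, so v = exp(2*z)/2: now z*exp(2*z)/2 + ∫(-exp(2*z)/2) dz.
Step 2. Evaluate the standard form: now z*exp(2*z)/2 - exp(2*z)/4.
Answer: z*exp(2*z)/2 - exp(2*z)/4.


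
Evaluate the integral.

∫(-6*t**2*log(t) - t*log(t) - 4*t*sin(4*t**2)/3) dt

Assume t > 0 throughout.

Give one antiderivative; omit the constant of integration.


Answer: -2*t**3*log(t) + 2*t**3/3 - t**2*log(t)/2 + t**2/4 + cos(4*t**2)/6.


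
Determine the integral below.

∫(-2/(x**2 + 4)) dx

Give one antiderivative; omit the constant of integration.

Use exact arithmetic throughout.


Answer: -atan(x/2).


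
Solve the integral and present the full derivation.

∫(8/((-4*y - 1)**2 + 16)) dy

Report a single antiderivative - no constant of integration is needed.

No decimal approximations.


Step 1. Substitute u = -4*y - 1, turning ∫(8/((-4*y - 1)**2 + 16)) dy into ∫(-2/(u**2 + 16)) du: now ∫(-2/(u**2 + 16)) du.
Step 2. Evaluate the standard form: now -atan(u/4)/2.
Step 3. Substitute back u = -4*y - 1: now atan(y + 1/4)/2.
Answer: atan(y + 1/4)/2.


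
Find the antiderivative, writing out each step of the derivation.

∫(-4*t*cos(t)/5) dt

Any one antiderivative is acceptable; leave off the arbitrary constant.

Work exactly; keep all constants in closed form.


Step 1. Integrate ∫(-4*t*cos(t)/5) dt by parts with u = t, dv = (-4*cos(t)/5) dt, so v = -4*sin(t)/5: now -4*t*sin(t)/5 + ∫(4*sin(t)/5) dt.
Step 2. Evaluate the standard form: now -4*t*sin(t)/5 - 4*cos(t)/5.
Answer: -4*t*sin(t)/5 - 4*cos(t)/5.


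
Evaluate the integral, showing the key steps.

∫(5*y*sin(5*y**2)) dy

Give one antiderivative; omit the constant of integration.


Step 1. Substitute u = y**2, turning ∫(5*y*sin(5*y**2)) dy into ∫(5*sin(5*u)/2) du: now ∫(5*sin(5*u)/2) du.
Step 2. Evaluate the standard form: now -cos(5*u)/2.
Step 3. Substitute back u = y**2: now -cos(5*y**2)/2.
Answer: -cos(5*y**2)/2.


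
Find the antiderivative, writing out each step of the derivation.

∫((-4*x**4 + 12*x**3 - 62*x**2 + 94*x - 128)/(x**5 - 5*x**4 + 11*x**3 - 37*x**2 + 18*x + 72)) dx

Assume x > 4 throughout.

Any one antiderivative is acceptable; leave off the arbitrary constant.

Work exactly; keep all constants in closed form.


Step 1. Decompose ∫((-4*x**4 + 12*x**3 - 62*x**2 + 94*x - 128)/(x**5 - 5*x**4 + 11*x**3 - 37*x**2 + 18*x + 72)) dx by partial fractions, (-4*x**4 + 12*x**3 - 62*x**2 + 94*x - 128)/(x**5 - 5*x**4 + 11*x**3 - 37*x**2 + 18*x + 72) = 2/(x**2 + 9) - 2/(x + 1) + 2/(x - 2) - 4/(x - 4): now ∫(-4/(x - 4)) dx + ∫(2/(x - 2)) dx + ∫(-2/(x + 1)) dx + ∫(2/(x**2 + 9)) dx.
Step 2. Evaluate the standard form [assuming x > 4]: now -4*log(x - 4) + ∫(2/(x - 2)) dx + ∫(-2/(x + 1)) dx + ∫(2/(x**2 + 9)) dx.
Step 3. Evaluate the standard form [assuming x > 2]: now -4*log(x - 4) + 2*log(x - 2) + ∫(-2/(x + 1)) dx + ∫(2/(x**2 + 9)) dx.
Step 4. Evaluate the standard form [assuming x > -1]: now -4*log(x - 4) + 2*log(x - 2) - 2*log(x + 1) + ∫(2/(x**2 + 9)) dx.
Step 5. Evaluate the standard form: now -4*log(x - 4) + 2*log(x - 2) - 2*log(x + 1) + 2*atan(x/3)/3.
Answer: -4*log(x - 4) + 2*log(x - 2) - 2*log(x + 1) + 2*atan(x/3)/3.


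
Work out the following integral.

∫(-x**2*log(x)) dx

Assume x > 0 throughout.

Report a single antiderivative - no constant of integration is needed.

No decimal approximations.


Answer: -x**3*log(x)/3 + x**3/9.


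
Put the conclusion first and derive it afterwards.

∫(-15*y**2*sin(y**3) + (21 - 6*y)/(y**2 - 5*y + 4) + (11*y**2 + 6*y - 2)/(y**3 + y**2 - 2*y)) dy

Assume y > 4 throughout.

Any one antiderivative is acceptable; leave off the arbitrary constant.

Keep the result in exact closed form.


The answer is log(y) - log(y - 4) + 5*log(y + 2) + 5*cos(y**3).
Step 1. Rewrite: now ∫(-15*y**2*sin(y**3)) dy + ∫((21 - 6*y)/(y**2 - 5*y + 4)) dy + ∫((11*y**2 + 6*y - 2)/(y**3 + y**2 - 2*y)) dy.
Step 2. Decompose ∫((11*y**2 + 6*y - 2)/(y**3 + y**2 - 2*y)) dy by partial fractions, (11*y**2 + 6*y - 2)/(y**3 + y**2 - 2*y) = 5/(y + 2) + 5/(y - 1) + 1/y: now ∫(1/y) dy + ∫(-15*y**2*sin(y**3)) dy + ∫((21 - 6*y)/(y**2 - 5*y + 4)) dy + ∫(5/(y - 1)) dy + ∫(5/(y + 2)) dy.
Step 3. Evaluate the standard form [assuming y > 0]: now log(y) + ∫(-15*y**2*sin(y**3)) dy + ∫((21 - 6*y)/(y**2 - 5*y + 4)) dy + ∫(5/(y - 1)) dy + ∫(5/(y + 2)) dy.
Step 4. Evaluate the standard form [assuming y > 1]: now log(y) + 5*log(y - 1) + ∫(-15*y**2*sin(y**3)) dy + ∫((21 - 6*y)/(y**2 - 5*y + 4)) dy + ∫(5/(y + 2)) dy.
Step 5. Evaluate the standard form [assuming y > -2]: now log(y) + 5*log(y - 1) + 5*log(y + 2) + ∫(-15*y**2*sin(y**3)) dy + ∫((21 - 6*y)/(y**2 - 5*y + 4)) dy.
Step 6. Decompose ∫((21 - 6*y)/(y**2 - 5*y + 4)) dy by partial fractions, (21 - 6*y)/(y**2 - 5*y + 4) = -5/(y - 1) - 1/(y - 4): now log(y) + 5*log(y - 1) + 5*log(y + 2) + ∫(-15*y**2*sin(y**3)) dy + ∫(-1/(y - 4)) dy + ∫(-5/(y - 1)) dy.
Step 7. Evaluate the standard form [assuming y > 1]: now log(y) + 5*log(y + 2) + ∫(-15*y**2*sin(y**3)) dy + ∫(-1/(y - 4)) dy.
Step 8. Evaluate the standard form [assuming y > 4]: now log(y) - log(y - 4) + 5*log(y + 2) + ∫(-15*y**2*sin(y**3)) dy.
Step 9. Substitute u = y**3, turning ∫(-15*y**2*sin(y**3)) dy into ∫(-5*sin(u)) du: now log(y) - log(y - 4) + 5*log(y + 2) + ∫(-5*sin(u)) du.
Step 10. Evaluate the standard form: now log(y) - log(y - 4) + 5*log(y + 2) + 5*cos(u).
Step 11. Substitute back u = y**3: now log(y) - log(y - 4) + 5*log(y + 2) + 5*cos(y**3).
Answer: log(y) - log(y - 4) + 5*log(y + 2) + 5*cos(y**3).
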